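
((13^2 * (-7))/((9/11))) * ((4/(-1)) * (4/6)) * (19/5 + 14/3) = 13221208/405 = 32644.96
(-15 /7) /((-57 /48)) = 240 /133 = 1.80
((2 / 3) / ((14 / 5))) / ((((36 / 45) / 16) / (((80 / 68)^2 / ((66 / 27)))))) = 60000 / 22253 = 2.70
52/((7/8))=416/7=59.43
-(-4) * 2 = 8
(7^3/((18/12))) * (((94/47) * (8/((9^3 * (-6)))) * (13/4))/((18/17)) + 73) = 985533668/59049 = 16690.10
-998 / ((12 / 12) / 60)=-59880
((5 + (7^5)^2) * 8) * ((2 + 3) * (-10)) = -112990101600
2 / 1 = 2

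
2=2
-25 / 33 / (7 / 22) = -2.38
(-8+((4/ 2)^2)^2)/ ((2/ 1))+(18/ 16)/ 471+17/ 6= 25757/ 3768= 6.84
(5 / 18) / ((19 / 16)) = 40 / 171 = 0.23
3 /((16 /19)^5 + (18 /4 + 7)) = 14856594 /59047429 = 0.25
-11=-11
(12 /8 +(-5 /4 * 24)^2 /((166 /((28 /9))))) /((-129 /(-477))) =484791 /7138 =67.92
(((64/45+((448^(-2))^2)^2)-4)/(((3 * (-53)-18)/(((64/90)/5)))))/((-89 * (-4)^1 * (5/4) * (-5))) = -3190289463680028892489/3427049959278582222028800000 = -0.00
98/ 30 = 49/ 15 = 3.27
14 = 14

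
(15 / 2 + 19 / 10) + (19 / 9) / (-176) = 74353 / 7920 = 9.39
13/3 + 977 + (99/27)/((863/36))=2541068/2589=981.49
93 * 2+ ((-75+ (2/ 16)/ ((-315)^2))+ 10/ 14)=88678801/ 793800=111.71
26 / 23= 1.13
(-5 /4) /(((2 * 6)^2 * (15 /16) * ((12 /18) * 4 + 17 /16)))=-4 /1611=-0.00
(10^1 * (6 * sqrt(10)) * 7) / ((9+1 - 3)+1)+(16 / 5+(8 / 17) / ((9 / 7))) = 2728 / 765+105 * sqrt(10) / 2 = 169.59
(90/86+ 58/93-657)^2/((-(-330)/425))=291884891538080/527736033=553088.80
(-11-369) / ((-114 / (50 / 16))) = 125 / 12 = 10.42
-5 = -5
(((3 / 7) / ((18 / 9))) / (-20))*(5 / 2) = -3 / 112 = -0.03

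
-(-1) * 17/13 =17/13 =1.31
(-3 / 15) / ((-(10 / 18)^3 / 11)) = 8019 / 625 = 12.83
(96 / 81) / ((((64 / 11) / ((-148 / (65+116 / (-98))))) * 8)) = -19943 / 337716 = -0.06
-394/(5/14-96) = 5516/1339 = 4.12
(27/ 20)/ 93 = 9/ 620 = 0.01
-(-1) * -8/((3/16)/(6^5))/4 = -82944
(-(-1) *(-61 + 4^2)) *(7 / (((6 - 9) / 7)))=735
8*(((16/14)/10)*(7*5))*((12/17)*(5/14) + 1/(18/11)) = 29584/1071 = 27.62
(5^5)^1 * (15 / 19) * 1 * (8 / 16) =46875 / 38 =1233.55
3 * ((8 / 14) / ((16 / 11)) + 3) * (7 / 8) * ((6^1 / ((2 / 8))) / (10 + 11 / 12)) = 2565 / 131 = 19.58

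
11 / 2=5.50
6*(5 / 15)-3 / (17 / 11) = 0.06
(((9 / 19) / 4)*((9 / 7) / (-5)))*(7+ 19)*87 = -91611 / 1330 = -68.88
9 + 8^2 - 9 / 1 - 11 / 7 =437 / 7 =62.43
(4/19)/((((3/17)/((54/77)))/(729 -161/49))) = 6217920/10241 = 607.16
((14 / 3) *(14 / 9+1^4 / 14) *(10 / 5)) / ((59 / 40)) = 16400 / 1593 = 10.30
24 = 24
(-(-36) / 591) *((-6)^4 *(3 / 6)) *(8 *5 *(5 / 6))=259200 / 197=1315.74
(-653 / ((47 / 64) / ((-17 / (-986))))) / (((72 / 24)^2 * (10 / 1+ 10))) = -0.09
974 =974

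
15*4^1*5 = 300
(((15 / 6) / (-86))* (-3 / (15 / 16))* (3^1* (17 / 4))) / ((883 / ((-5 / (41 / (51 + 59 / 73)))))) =-964410 / 113641217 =-0.01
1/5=0.20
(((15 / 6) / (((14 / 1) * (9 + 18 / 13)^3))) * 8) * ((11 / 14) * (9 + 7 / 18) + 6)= 7406087 / 434010150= 0.02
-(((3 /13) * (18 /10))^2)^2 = -531441 /17850625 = -0.03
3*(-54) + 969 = 807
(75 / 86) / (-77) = -75 / 6622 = -0.01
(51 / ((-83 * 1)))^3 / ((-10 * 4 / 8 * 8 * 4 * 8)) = 0.00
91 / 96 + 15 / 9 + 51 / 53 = 18199 / 5088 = 3.58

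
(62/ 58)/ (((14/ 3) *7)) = 93/ 2842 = 0.03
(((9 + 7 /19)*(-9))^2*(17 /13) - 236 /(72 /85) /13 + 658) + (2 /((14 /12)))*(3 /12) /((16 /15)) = 9933.55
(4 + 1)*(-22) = -110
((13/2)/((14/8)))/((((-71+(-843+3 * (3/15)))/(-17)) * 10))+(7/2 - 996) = -63458023/63938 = -992.49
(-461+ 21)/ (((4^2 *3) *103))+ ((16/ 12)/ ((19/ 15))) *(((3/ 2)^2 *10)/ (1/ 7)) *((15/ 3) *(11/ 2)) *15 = 803012705/ 11742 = 68388.07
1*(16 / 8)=2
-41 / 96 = -0.43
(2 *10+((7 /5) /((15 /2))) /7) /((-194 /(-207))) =51819 /2425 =21.37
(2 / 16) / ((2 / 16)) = 1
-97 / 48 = -2.02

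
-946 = -946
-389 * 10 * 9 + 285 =-34725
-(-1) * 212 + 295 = 507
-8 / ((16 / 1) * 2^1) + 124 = 495 / 4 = 123.75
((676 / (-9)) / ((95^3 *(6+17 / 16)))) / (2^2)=-2704 / 871950375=-0.00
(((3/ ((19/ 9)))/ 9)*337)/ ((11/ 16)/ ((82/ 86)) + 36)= 663216/ 457691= 1.45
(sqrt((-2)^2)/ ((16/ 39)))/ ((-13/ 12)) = -9/ 2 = -4.50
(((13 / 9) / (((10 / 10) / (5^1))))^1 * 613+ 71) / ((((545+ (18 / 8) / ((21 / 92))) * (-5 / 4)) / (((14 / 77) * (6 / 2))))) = -566776 / 160215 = -3.54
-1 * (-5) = 5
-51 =-51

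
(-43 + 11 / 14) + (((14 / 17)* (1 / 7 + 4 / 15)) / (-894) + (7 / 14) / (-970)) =-13069112557 / 309583260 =-42.22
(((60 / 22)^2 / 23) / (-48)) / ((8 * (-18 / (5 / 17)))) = 125 / 9083712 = 0.00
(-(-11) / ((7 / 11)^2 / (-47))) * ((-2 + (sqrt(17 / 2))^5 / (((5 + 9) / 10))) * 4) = 500456 / 49 -90394865 * sqrt(34) / 686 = -758136.63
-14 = -14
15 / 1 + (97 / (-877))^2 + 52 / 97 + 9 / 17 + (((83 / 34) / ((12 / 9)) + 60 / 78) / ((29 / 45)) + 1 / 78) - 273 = -2901870153340481 / 11475521587608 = -252.87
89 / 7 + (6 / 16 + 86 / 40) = 4267 / 280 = 15.24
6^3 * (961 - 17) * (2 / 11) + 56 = 37129.45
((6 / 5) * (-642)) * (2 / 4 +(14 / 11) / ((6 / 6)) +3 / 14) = -589356 / 385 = -1530.79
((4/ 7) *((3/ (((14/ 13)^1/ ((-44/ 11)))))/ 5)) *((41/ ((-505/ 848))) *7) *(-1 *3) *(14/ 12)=-5423808/ 2525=-2148.04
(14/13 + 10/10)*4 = 8.31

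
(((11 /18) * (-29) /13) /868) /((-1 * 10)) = 319 /2031120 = 0.00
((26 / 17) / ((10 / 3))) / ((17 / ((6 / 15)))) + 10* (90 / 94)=3254916 / 339575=9.59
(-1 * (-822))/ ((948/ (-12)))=-822/ 79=-10.41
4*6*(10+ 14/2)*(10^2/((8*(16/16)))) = 5100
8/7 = 1.14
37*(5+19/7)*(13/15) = 8658/35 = 247.37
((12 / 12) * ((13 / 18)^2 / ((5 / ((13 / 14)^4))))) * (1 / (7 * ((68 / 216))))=4826809 / 137145120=0.04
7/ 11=0.64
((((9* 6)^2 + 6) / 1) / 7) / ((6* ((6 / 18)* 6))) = 487 / 14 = 34.79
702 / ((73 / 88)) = 61776 / 73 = 846.25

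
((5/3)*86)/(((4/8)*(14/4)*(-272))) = -215/714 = -0.30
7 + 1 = 8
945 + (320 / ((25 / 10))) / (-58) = 27341 / 29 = 942.79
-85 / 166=-0.51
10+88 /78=11.13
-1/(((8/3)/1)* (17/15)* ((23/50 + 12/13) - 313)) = 4875/4591156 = 0.00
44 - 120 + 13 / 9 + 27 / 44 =-29281 / 396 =-73.94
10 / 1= 10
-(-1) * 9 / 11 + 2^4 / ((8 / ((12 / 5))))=309 / 55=5.62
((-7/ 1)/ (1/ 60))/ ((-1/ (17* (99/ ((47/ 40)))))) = 28274400/ 47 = 601582.98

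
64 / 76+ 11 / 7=321 / 133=2.41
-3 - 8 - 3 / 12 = -45 / 4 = -11.25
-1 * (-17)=17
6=6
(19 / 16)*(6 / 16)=57 / 128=0.45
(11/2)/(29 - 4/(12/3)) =11/56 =0.20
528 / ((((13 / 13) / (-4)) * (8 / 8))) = -2112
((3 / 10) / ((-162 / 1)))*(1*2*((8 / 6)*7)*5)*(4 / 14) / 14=-0.00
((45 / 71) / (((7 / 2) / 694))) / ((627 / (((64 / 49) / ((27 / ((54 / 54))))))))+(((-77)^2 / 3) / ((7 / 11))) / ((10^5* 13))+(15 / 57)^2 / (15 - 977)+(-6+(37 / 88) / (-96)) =-2006911885787064427 / 334911398421600000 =-5.99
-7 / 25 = -0.28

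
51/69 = 17/23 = 0.74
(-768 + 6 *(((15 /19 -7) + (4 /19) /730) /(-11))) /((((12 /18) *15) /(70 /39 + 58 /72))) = -2957739601 /14875575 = -198.83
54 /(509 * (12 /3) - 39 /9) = 162 /6095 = 0.03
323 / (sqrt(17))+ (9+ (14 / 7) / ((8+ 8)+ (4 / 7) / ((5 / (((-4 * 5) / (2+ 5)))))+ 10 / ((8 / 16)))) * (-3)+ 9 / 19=-23331 / 874+ 19 * sqrt(17)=51.64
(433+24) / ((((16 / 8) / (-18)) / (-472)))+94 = 1941430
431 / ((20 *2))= 431 / 40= 10.78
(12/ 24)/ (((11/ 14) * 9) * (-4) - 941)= -7/ 13570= -0.00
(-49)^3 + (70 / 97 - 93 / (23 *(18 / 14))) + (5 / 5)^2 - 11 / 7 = -5512113604 / 46851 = -117651.99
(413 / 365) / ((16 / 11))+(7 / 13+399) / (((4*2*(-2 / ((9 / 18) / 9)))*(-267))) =71433341 / 91217880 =0.78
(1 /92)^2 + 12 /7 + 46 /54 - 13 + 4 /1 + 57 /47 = -392542973 /75185712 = -5.22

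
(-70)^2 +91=4991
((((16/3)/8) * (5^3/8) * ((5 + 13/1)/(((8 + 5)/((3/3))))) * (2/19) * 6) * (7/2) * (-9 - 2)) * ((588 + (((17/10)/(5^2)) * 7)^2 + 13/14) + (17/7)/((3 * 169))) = -4312540275087/20871500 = -206623.40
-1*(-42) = 42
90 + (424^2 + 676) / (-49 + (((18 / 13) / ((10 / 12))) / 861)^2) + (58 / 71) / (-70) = -152242043686576591 / 42375315708565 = -3592.71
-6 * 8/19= -48/19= -2.53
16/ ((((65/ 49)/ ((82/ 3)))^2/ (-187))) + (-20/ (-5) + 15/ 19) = -917769070477/ 722475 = -1270312.57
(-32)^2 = 1024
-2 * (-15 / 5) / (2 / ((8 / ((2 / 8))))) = 96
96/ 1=96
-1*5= -5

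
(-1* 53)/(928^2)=-53/861184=-0.00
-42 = -42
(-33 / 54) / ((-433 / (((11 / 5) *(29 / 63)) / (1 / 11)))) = 38599 / 2455110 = 0.02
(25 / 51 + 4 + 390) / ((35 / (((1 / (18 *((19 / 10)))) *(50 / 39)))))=1005950 / 2380833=0.42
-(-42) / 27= 14 / 9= 1.56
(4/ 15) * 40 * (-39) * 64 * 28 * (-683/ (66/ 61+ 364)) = 15529299968/ 11135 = 1394638.52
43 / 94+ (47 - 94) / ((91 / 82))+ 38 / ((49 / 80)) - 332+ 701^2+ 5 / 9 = 264649222679 / 538902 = 491089.70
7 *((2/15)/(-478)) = -7/3585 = -0.00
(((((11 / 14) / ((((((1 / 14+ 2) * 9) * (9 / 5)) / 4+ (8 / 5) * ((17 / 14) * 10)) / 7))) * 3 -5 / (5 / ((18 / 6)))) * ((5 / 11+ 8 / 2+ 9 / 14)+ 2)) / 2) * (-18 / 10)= 184414239 / 11995060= 15.37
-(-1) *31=31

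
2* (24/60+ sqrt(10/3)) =4/5+ 2* sqrt(30)/3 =4.45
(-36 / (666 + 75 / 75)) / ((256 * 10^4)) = -9 / 426880000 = -0.00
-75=-75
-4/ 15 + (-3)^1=-49/ 15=-3.27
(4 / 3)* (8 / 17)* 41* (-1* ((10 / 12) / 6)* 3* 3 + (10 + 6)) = 19352 / 51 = 379.45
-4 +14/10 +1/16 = -2.54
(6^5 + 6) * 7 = 54474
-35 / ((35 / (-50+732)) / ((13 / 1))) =-8866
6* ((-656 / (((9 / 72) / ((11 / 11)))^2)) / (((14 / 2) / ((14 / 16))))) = -31488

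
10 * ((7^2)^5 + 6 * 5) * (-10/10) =-2824752790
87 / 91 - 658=-59791 / 91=-657.04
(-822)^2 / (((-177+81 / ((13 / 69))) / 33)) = 176319 / 2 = 88159.50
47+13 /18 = 859 /18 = 47.72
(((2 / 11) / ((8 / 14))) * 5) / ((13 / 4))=70 / 143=0.49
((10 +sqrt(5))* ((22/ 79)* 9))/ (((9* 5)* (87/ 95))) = 418* sqrt(5)/ 6873 +4180/ 6873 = 0.74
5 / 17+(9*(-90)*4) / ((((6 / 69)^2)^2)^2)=-539171133659525 / 544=-991123407462.36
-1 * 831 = -831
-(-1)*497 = 497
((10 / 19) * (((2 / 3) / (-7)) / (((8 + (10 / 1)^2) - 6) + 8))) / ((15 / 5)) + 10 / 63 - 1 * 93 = -135827 / 1463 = -92.84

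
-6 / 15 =-2 / 5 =-0.40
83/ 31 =2.68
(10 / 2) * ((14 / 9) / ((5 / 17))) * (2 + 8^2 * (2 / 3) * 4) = 123284 / 27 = 4566.07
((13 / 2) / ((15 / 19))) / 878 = 247 / 26340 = 0.01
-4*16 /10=-32 /5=-6.40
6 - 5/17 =5.71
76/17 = 4.47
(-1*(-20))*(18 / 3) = 120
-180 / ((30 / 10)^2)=-20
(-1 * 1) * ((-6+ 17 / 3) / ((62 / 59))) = 59 / 186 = 0.32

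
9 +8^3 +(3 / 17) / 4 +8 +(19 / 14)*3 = 253763 / 476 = 533.12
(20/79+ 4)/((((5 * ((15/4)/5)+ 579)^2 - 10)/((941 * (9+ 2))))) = 55646976/429238679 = 0.13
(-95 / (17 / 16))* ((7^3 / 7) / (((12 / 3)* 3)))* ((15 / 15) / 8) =-4655 / 102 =-45.64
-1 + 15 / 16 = -0.06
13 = 13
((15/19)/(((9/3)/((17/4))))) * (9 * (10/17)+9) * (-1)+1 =-1139/76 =-14.99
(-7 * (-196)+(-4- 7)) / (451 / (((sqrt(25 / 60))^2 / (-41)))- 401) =-0.03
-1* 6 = -6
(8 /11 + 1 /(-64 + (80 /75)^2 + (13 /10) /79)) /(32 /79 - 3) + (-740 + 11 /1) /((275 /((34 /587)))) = -6323948837132 /14786666726975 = -0.43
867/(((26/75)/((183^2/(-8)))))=-2177622225/208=-10469337.62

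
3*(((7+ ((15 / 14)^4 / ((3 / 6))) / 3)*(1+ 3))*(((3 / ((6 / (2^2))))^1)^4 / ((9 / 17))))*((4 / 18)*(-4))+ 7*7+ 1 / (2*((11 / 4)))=-1776058001 / 713097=-2490.63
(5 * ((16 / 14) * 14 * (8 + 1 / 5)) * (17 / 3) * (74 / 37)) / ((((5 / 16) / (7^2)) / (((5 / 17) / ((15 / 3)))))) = 1028608 / 15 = 68573.87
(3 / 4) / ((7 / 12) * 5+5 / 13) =117 / 515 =0.23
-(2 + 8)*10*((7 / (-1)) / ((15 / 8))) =1120 / 3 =373.33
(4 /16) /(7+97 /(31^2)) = 961 /27296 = 0.04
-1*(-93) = 93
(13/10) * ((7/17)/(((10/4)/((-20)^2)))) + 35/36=53011/612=86.62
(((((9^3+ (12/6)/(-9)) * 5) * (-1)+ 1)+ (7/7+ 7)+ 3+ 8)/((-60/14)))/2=422.79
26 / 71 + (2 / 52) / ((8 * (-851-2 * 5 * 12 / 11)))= 51272467 / 140015408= 0.37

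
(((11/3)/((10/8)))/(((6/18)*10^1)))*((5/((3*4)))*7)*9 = 23.10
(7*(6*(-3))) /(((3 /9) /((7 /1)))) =-2646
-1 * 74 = -74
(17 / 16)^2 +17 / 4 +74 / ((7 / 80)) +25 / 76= 28989221 / 34048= 851.42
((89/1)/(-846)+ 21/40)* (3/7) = 7103/39480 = 0.18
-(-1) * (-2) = -2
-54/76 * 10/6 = -45/38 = -1.18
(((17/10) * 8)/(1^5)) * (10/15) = 9.07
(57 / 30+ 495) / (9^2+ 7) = 4969 / 880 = 5.65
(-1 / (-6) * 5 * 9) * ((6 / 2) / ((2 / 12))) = 135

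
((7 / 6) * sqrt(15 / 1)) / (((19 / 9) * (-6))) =-7 * sqrt(15) / 76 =-0.36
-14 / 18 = -7 / 9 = -0.78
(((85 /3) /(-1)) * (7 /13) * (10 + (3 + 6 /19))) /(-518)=21505 /54834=0.39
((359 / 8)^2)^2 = 16610312161 / 4096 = 4055251.99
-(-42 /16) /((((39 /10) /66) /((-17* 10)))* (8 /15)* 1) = -1472625 /104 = -14159.86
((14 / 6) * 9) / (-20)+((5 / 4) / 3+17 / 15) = 1 / 2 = 0.50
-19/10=-1.90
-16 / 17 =-0.94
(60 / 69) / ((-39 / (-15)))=100 / 299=0.33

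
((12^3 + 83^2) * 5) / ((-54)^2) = 43085 / 2916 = 14.78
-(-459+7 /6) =2747 /6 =457.83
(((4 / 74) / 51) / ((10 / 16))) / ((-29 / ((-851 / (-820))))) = -92 / 1515975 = -0.00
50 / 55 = 10 / 11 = 0.91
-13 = -13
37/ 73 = 0.51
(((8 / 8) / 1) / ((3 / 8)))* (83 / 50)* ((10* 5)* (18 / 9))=1328 / 3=442.67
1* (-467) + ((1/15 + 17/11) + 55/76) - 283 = -9375709/12540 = -747.66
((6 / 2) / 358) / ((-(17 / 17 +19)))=-3 / 7160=-0.00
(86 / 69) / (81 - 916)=-86 / 57615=-0.00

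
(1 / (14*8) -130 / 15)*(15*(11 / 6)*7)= -1666.61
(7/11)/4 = 7/44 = 0.16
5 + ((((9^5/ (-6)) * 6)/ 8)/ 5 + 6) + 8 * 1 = -58289/ 40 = -1457.22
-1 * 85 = -85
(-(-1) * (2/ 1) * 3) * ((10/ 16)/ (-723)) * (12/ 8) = -15/ 1928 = -0.01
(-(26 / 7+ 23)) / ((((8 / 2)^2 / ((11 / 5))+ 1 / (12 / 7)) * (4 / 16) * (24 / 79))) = -19118 / 427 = -44.77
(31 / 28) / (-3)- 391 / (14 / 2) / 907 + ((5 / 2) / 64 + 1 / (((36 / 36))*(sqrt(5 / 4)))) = -136379 / 348288 + 2*sqrt(5) / 5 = 0.50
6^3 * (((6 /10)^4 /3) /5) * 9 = 52488 /3125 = 16.80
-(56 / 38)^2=-784 / 361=-2.17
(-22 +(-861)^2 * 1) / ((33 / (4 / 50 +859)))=5306959541 / 275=19298034.69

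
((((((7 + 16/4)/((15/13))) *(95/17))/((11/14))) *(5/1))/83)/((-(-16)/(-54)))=-77805/5644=-13.79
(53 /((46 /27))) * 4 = 2862 /23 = 124.43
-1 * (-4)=4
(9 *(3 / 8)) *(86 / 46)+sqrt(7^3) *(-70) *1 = 1161 / 184 -490 *sqrt(7) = -1290.11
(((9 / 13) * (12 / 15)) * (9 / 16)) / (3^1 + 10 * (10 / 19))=1539 / 40820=0.04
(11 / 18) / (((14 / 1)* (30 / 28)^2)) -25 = -50548 / 2025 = -24.96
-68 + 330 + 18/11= 2900/11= 263.64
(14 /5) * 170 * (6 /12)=238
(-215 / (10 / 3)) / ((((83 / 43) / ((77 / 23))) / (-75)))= 32033925 / 3818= 8390.24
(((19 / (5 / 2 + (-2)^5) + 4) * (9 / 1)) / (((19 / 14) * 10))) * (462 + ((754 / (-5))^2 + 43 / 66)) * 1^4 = 7235946459 / 140125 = 51639.23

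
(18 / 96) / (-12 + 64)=3 / 832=0.00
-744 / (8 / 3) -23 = -302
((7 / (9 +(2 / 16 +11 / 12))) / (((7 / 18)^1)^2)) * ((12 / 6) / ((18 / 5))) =4320 / 1687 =2.56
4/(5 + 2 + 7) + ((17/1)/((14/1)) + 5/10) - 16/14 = 6/7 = 0.86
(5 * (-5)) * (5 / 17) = -125 / 17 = -7.35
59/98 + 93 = 9173/98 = 93.60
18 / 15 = 6 / 5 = 1.20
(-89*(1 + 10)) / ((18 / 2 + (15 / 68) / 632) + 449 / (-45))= 1893307680 / 1890269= 1001.61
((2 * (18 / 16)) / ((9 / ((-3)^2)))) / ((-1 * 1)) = -9 / 4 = -2.25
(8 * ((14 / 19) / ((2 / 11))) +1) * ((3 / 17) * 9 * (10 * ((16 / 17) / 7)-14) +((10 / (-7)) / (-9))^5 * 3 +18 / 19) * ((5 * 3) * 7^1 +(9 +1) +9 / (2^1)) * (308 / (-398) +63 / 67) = -836858567073489569030 / 65737983236091831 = -12730.21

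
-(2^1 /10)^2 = -1 /25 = -0.04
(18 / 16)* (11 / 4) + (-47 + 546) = 16067 / 32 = 502.09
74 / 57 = 1.30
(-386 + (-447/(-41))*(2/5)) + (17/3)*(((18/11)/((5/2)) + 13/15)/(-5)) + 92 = -29566067/101475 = -291.36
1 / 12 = 0.08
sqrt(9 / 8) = 3 * sqrt(2) / 4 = 1.06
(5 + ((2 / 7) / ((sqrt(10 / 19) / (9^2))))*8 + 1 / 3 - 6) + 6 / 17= -16 / 51 + 648*sqrt(190) / 35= 254.89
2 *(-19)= -38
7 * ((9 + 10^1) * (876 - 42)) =110922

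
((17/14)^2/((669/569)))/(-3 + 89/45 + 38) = 2466615/72730112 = 0.03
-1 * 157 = -157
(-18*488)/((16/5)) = -2745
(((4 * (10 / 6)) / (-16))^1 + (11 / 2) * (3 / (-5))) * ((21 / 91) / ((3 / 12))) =-223 / 65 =-3.43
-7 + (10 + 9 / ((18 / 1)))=7 / 2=3.50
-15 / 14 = -1.07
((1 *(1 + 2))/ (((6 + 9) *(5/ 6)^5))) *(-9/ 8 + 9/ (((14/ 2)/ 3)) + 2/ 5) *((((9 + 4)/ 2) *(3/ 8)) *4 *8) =66490632/ 546875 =121.58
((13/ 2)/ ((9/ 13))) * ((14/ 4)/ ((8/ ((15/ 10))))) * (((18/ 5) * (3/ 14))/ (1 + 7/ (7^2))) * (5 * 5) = 53235/ 512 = 103.97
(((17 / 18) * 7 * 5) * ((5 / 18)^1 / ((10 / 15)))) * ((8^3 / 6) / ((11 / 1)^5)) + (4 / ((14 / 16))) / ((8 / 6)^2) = 235478758 / 91315917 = 2.58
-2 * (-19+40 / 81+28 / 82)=120650 / 3321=36.33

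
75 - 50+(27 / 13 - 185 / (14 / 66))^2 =757039.73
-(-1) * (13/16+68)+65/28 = 7967/112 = 71.13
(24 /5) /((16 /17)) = 51 /10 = 5.10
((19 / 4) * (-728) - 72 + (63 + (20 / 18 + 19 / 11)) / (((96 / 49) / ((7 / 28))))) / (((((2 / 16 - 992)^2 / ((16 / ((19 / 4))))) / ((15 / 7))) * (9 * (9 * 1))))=-4284067136 / 13430609199315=-0.00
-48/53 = -0.91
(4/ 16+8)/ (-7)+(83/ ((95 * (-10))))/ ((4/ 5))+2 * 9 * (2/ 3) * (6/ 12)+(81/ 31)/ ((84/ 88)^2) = 8750533/ 1154440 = 7.58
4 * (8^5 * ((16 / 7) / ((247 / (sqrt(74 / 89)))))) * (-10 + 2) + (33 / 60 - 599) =-9446.46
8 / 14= 0.57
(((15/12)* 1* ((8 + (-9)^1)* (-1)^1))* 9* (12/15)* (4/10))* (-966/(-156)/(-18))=-161/130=-1.24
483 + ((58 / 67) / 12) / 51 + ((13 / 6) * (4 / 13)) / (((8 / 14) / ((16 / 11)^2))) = 1204325159 / 2480742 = 485.47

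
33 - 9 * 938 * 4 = -33735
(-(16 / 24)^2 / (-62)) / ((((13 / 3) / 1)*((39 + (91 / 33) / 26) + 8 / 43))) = 1892 / 44938933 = 0.00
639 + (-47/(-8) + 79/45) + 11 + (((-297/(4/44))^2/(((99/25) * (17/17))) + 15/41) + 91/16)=2695938.68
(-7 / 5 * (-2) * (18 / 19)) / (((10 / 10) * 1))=252 / 95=2.65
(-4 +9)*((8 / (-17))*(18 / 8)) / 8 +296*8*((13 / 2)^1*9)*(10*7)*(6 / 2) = 1978179795 / 68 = 29090879.34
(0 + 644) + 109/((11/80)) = 15804/11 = 1436.73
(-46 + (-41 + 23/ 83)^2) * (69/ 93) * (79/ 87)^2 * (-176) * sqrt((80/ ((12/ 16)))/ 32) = -316952.54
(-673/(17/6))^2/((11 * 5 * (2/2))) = 16305444/15895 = 1025.82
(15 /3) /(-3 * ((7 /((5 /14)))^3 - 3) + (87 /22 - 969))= -13750 /64747797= -0.00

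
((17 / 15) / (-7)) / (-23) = 17 / 2415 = 0.01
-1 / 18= -0.06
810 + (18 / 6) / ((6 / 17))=1637 / 2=818.50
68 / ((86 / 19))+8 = 990 / 43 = 23.02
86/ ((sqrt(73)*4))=2.52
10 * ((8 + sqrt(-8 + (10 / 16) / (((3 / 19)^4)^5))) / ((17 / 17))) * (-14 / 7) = -5 * sqrt(375899734575459135625152682) / 59049-160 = -1641698906.81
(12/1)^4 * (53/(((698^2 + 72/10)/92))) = 63192960/304507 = 207.53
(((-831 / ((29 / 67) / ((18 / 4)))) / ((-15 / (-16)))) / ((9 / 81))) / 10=-6013116 / 725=-8293.95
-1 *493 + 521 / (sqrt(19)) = -493 + 521 *sqrt(19) / 19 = -373.47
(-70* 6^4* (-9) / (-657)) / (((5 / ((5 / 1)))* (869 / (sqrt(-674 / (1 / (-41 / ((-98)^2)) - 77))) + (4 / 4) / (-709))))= -39629198458080* sqrt(352637474) / 353622257273666191 - 1777432144320 / 353622257273666191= -2.10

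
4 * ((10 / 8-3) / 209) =-7 / 209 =-0.03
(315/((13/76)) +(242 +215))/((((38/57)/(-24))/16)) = -17211456/13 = -1323958.15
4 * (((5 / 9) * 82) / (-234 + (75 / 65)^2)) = -277160 / 353889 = -0.78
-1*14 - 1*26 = -40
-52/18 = -26/9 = -2.89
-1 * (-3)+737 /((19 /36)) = 26589 /19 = 1399.42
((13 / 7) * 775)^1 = 10075 / 7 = 1439.29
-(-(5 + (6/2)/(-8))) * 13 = 481/8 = 60.12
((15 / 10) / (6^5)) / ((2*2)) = 1 / 20736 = 0.00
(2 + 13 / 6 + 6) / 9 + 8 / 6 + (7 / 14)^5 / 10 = 2.47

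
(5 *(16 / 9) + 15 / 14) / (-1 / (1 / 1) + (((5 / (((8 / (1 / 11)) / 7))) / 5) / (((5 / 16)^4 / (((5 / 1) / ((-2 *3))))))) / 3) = -1725625 / 574658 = -3.00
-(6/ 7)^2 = -36/ 49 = -0.73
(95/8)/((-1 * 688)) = -95/5504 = -0.02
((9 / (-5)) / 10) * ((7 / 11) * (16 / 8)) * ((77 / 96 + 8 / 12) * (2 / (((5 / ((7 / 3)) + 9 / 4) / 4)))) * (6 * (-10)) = 36.77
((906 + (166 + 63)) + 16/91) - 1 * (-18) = 104939/91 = 1153.18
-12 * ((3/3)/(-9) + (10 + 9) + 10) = -1040/3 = -346.67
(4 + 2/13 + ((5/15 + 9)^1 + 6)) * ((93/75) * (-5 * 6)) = -9424/13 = -724.92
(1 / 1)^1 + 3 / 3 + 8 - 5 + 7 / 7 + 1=7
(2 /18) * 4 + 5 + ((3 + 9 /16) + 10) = 2737 /144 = 19.01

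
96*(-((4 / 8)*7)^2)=-1176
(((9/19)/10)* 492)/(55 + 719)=123/4085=0.03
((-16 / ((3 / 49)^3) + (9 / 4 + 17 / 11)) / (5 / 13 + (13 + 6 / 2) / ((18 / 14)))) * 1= -1076665031 / 198132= -5434.08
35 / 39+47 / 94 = 109 / 78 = 1.40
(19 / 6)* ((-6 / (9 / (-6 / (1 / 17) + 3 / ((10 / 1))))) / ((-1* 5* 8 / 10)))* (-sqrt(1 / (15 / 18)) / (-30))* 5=-9.80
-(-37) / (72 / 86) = 44.19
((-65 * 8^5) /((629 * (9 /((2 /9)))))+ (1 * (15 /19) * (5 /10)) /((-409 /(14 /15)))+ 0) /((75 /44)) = -1456557224452 /29694350925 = -49.05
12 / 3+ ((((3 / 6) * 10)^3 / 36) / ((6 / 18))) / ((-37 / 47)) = -4099 / 444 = -9.23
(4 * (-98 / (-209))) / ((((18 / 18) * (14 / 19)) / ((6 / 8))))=21 / 11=1.91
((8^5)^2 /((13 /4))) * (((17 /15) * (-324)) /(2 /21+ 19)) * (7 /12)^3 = -32870190022656 /26065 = -1261085364.38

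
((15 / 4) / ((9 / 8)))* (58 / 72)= 145 / 54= 2.69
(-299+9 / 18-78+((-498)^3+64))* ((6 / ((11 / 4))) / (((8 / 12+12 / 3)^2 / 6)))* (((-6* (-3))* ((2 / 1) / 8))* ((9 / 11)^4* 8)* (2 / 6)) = -3150543070549656 / 7891499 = -399232524.84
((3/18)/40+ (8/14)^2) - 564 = -563.67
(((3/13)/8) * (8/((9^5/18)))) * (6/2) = 2/9477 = 0.00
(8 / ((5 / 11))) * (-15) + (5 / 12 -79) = -4111 / 12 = -342.58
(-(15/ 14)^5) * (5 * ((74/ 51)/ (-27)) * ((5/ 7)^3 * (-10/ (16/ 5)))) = -5419921875/ 12544206976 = -0.43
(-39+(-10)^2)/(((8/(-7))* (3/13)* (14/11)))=-8723/48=-181.73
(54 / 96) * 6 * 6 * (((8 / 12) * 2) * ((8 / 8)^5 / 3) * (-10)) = -90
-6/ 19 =-0.32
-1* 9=-9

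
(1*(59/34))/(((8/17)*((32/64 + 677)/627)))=36993/10840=3.41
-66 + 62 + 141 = 137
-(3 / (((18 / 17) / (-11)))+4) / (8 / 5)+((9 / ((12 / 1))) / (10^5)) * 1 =20375009 / 1200000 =16.98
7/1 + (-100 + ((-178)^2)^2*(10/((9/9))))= 10038758467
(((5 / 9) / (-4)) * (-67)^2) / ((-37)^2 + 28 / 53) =-237917 / 522612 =-0.46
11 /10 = 1.10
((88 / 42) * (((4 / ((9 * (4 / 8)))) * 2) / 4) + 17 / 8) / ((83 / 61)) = 281881 / 125496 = 2.25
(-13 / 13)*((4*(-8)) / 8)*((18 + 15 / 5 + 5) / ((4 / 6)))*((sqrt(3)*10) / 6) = 260*sqrt(3) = 450.33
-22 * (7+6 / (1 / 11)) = -1606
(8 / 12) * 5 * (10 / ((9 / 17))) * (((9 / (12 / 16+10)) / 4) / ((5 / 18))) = 2040 / 43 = 47.44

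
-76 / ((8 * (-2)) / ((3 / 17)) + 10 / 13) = 0.85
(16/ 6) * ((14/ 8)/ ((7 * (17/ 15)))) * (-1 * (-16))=160/ 17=9.41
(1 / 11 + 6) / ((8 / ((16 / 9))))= 134 / 99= 1.35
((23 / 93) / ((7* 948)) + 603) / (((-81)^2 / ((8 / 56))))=372140267 / 28343756196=0.01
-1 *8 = -8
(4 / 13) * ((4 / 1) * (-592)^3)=-3319595008 / 13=-255353462.15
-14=-14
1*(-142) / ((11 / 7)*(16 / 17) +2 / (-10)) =-84490 / 761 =-111.02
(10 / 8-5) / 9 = -0.42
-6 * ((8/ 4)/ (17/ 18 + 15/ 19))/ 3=-1368/ 593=-2.31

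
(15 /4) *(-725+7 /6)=-2714.38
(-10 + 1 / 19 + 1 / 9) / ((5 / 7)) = -11774 / 855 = -13.77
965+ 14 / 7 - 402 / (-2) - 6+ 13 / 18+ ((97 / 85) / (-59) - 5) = 104505839 / 90270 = 1157.70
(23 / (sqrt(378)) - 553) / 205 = -553 / 205 + 23 *sqrt(42) / 25830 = -2.69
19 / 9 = 2.11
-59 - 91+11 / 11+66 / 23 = -3361 / 23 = -146.13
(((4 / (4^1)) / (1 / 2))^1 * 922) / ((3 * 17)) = 1844 / 51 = 36.16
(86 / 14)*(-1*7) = -43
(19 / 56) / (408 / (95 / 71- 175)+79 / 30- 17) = -0.02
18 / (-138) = -3 / 23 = -0.13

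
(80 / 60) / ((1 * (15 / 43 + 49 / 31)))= 1333 / 1929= 0.69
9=9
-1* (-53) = 53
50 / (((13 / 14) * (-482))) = -350 / 3133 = -0.11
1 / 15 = 0.07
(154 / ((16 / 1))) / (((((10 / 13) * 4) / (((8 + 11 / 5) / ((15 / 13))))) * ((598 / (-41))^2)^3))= 6217886451469 / 2164763149173248000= 0.00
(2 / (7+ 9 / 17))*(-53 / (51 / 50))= -1325 / 96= -13.80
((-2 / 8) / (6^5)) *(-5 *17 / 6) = 85 / 186624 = 0.00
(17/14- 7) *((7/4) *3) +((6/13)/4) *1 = -3147/104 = -30.26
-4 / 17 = -0.24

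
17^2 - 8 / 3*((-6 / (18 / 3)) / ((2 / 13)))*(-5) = 607 / 3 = 202.33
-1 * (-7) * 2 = 14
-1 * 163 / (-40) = 163 / 40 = 4.08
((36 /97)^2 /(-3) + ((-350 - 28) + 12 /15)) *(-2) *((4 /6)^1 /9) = 70990136 /1270215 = 55.89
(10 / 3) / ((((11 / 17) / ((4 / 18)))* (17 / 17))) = 340 / 297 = 1.14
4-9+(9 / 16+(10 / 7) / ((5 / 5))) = -337 / 112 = -3.01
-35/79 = -0.44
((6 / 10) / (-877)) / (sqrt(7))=-3* sqrt(7) / 30695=-0.00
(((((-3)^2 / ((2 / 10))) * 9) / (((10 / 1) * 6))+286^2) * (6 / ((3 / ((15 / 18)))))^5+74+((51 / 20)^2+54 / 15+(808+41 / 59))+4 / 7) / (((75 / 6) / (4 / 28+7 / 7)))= 42266532729019 / 439070625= 96263.63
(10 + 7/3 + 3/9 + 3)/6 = 47/18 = 2.61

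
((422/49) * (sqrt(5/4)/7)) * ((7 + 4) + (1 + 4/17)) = 43888 * sqrt(5)/5831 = 16.83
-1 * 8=-8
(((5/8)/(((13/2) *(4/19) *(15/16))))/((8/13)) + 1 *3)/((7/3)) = 13/8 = 1.62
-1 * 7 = -7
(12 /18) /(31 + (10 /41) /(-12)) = 0.02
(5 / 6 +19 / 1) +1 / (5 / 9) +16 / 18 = 2027 / 90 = 22.52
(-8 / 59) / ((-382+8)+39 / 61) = 488 / 1343725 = 0.00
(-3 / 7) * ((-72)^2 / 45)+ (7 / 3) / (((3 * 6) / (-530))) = -111581 / 945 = -118.08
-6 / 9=-2 / 3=-0.67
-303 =-303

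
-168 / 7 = -24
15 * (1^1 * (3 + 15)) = 270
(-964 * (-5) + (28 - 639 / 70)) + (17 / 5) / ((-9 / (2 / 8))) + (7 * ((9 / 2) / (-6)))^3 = 94632529 / 20160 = 4694.07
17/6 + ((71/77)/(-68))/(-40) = 1780453/628320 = 2.83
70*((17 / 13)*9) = 10710 / 13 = 823.85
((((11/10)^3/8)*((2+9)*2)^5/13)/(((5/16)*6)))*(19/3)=16291274956/73125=222786.67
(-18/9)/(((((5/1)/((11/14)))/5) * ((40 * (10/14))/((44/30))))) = -121/1500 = -0.08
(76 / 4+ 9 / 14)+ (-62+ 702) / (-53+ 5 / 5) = 1335 / 182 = 7.34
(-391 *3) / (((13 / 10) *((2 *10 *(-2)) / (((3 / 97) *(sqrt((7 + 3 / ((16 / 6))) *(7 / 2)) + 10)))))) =3519 *sqrt(455) / 20176 + 17595 / 2522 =10.70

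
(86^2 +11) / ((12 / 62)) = 76539 / 2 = 38269.50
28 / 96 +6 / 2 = 79 / 24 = 3.29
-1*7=-7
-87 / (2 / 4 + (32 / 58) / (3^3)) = -136242 / 815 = -167.17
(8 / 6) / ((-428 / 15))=-5 / 107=-0.05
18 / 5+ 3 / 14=267 / 70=3.81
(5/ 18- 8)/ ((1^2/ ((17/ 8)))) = -2363/ 144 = -16.41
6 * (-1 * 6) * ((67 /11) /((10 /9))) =-10854 /55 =-197.35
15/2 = 7.50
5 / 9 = 0.56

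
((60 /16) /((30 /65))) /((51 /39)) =845 /136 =6.21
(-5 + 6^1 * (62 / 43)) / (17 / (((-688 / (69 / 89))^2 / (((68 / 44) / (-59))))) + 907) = 8884495738624 / 2207033236216903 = 0.00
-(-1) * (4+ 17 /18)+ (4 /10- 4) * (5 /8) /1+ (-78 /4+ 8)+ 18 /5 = -937 /180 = -5.21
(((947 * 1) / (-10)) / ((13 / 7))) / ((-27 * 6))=6629 / 21060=0.31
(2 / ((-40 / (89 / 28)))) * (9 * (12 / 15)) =-801 / 700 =-1.14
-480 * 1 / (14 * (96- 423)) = 80 / 763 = 0.10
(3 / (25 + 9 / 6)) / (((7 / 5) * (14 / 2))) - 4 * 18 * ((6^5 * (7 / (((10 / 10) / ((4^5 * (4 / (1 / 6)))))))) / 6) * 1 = -41688732008418 / 2597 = -16052649983.99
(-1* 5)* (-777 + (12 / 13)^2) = 655845 / 169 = 3880.74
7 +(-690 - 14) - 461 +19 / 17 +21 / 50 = -982993 / 850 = -1156.46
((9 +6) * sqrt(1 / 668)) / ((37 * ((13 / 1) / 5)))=75 * sqrt(167) / 160654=0.01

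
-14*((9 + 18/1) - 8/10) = -1834/5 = -366.80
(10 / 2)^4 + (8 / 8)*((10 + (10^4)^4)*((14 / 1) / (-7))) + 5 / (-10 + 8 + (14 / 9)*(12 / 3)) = -759999999999976965 / 38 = -19999999999999393.82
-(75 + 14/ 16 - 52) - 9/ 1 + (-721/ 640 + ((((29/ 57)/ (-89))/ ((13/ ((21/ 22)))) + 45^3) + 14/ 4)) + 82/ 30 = 8458942005005/ 92856192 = 91097.23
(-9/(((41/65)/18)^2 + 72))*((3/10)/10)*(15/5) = -1108809/98562481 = -0.01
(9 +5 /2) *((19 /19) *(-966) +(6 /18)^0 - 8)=-22379 /2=-11189.50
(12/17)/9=4/51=0.08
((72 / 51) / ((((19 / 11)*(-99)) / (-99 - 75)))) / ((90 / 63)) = 1624 / 1615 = 1.01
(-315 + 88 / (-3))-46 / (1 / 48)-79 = -7894 / 3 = -2631.33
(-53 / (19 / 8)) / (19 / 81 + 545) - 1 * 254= -53292452 / 209779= -254.04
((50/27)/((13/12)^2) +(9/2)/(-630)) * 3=111493/23660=4.71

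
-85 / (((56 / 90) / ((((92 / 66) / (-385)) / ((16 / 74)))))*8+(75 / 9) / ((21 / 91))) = 651015 / 2000161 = 0.33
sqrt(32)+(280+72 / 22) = 4 * sqrt(2)+3116 / 11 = 288.93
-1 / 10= -0.10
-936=-936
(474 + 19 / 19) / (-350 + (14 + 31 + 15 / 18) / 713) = -1.36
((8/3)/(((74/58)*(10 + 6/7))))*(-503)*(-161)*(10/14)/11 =1012.33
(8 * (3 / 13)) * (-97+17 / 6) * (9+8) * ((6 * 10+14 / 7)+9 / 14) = -16847170 / 91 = -185133.74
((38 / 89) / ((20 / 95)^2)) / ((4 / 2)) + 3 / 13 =5.05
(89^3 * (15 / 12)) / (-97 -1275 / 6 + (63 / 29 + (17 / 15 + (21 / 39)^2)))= -259128980175 / 89954222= -2880.68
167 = 167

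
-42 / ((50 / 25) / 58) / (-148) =609 / 74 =8.23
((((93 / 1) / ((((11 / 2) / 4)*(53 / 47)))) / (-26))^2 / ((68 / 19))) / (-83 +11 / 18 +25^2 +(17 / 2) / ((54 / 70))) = 9801193833 / 3649184599489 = 0.00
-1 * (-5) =5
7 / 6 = 1.17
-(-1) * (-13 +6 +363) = 356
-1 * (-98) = 98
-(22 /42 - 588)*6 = 24674 /7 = 3524.86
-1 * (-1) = 1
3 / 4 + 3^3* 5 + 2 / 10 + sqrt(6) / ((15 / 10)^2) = 137.04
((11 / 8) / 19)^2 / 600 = 121 / 13862400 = 0.00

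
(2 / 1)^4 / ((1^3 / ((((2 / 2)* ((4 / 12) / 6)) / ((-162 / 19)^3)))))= -6859 / 4782969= -0.00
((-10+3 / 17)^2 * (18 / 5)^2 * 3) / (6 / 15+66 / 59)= 399844593 / 161840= 2470.62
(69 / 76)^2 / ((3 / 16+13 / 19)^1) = 4761 / 5035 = 0.95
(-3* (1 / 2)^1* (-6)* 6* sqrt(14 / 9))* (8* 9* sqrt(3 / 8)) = 648* sqrt(21) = 2969.51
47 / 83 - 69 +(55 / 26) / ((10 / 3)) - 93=-694009 / 4316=-160.80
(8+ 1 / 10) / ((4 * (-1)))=-81 / 40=-2.02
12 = 12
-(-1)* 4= 4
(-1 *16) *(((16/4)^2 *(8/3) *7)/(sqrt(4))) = -2389.33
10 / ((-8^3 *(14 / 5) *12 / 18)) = -75 / 7168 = -0.01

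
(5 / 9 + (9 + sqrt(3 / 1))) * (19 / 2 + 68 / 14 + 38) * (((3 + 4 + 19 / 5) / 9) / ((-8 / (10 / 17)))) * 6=-31519 / 119-6597 * sqrt(3) / 238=-312.88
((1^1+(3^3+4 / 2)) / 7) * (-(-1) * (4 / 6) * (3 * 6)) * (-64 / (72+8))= -288 / 7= -41.14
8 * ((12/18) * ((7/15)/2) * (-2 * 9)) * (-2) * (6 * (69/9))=10304/5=2060.80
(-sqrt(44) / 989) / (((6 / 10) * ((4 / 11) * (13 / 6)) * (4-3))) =-55 * sqrt(11) / 12857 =-0.01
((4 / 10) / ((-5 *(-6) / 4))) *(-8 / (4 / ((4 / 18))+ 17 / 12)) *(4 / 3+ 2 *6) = -1024 / 3495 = -0.29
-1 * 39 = -39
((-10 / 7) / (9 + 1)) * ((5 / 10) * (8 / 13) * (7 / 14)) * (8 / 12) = -4 / 273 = -0.01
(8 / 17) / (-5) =-0.09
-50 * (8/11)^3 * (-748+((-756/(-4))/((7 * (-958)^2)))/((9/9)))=4393519648000/305385971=14386.78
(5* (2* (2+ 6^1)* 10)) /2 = 400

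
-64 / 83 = -0.77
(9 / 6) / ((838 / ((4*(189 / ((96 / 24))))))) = 567 / 1676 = 0.34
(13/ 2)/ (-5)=-1.30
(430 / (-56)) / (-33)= 215 / 924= 0.23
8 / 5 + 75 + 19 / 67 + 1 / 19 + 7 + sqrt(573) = sqrt(573) + 534254 / 6365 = 107.87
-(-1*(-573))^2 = -328329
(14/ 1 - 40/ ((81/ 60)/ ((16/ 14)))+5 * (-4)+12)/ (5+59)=-2633/ 6048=-0.44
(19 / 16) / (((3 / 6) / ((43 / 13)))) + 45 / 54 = 2711 / 312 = 8.69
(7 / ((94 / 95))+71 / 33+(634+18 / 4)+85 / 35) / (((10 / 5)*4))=882341 / 10857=81.27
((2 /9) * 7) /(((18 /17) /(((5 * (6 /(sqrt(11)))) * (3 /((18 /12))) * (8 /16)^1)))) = 1190 * sqrt(11) /297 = 13.29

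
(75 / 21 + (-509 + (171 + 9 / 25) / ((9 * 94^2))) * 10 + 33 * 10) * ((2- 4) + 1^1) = 367741609 / 77315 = 4756.41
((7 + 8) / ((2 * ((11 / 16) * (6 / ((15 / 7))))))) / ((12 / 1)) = 25 / 77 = 0.32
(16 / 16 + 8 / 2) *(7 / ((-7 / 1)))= -5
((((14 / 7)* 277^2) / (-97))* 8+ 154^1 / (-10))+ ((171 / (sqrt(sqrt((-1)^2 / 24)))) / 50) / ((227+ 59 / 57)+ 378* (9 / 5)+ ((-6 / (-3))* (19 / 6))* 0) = -6145789 / 485+ 9747* 2^(3 / 4)* 3^(1 / 4) / 2589040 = -12671.72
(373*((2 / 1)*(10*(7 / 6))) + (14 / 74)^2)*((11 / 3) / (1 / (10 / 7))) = 561703010 / 12321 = 45589.08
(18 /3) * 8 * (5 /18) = 40 /3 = 13.33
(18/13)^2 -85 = -14041/169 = -83.08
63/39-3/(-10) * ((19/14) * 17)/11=44937/20020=2.24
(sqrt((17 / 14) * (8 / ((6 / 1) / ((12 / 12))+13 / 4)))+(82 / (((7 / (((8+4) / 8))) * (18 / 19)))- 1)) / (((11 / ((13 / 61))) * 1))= 52 * sqrt(4403) / 173789+871 / 2562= 0.36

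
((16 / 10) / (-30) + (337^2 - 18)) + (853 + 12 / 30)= 8580326 / 75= 114404.35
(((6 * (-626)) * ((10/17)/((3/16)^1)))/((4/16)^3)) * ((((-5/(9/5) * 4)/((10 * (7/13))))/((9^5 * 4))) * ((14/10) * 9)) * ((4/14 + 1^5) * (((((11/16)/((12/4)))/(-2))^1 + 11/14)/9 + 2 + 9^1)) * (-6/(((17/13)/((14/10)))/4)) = -3628019878912/119456127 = -30371.15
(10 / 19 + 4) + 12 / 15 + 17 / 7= 5157 / 665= 7.75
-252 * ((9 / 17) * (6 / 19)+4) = -339192 / 323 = -1050.13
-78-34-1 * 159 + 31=-240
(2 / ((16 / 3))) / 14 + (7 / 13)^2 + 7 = 138491 / 18928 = 7.32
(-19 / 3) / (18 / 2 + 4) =-19 / 39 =-0.49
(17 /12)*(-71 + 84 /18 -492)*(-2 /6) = 28475 /108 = 263.66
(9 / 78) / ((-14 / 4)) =-3 / 91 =-0.03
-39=-39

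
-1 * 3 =-3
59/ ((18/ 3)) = 59/ 6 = 9.83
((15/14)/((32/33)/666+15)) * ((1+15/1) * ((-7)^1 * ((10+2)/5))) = -3164832/164851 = -19.20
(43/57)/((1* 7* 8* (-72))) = -43/229824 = -0.00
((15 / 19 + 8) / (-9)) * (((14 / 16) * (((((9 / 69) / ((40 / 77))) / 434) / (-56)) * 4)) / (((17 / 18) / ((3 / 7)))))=16533 / 1031739520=0.00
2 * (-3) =-6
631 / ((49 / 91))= 8203 / 7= 1171.86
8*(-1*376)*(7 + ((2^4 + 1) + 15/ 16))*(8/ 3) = -200032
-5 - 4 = -9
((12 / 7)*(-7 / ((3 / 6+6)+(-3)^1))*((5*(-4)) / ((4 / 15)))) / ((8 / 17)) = 3825 / 7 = 546.43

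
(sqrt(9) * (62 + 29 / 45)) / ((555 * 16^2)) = 2819 / 2131200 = 0.00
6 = 6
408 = 408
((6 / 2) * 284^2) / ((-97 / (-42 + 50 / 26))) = 126065328 / 1261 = 99972.50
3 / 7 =0.43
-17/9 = -1.89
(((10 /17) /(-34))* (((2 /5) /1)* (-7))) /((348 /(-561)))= -77 /986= -0.08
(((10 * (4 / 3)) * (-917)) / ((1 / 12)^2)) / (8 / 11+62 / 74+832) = -2112.18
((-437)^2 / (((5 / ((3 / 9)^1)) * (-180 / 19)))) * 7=-25398877 / 2700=-9406.99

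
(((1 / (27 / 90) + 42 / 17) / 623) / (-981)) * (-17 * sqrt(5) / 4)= 74 * sqrt(5) / 1833489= 0.00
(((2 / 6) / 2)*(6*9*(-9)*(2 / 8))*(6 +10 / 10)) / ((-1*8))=567 / 32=17.72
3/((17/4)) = 12/17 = 0.71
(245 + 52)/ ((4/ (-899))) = -267003/ 4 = -66750.75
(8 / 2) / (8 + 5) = 4 / 13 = 0.31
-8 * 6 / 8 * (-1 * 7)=42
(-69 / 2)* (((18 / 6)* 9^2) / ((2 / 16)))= -67068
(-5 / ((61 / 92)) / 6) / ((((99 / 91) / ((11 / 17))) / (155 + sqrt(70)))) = -3244150 / 27999- 20930 * sqrt(70) / 27999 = -122.12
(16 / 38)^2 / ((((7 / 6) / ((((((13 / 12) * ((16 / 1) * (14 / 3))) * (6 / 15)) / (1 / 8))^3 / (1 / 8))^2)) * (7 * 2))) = 208771898113225295927443456 / 999219796875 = 208934909782759.40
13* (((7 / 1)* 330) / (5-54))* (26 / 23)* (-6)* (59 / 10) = 3948516 / 161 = 24524.94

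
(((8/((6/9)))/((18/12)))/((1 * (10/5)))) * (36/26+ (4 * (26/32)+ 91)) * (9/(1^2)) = 44757/13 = 3442.85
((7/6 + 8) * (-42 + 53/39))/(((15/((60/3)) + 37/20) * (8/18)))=-435875/1352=-322.39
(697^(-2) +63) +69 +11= 69470688 / 485809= 143.00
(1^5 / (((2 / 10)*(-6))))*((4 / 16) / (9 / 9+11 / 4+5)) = -1 / 42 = -0.02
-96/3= -32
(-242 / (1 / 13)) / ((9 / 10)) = -31460 / 9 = -3495.56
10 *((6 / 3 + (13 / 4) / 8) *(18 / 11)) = 315 / 8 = 39.38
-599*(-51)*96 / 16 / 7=183294 / 7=26184.86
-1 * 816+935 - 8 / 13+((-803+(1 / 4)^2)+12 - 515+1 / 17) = -4198979 / 3536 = -1187.49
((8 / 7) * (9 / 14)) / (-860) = -9 / 10535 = -0.00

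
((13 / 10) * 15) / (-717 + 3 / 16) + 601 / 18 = 2295751 / 68814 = 33.36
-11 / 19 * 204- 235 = -6709 / 19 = -353.11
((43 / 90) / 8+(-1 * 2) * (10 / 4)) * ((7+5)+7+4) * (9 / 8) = -81811 / 640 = -127.83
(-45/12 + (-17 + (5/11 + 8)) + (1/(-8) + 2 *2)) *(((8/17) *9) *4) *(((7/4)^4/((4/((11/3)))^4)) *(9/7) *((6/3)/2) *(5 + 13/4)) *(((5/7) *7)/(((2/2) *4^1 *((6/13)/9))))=-2176902282555/8912896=-244241.86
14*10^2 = 1400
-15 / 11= -1.36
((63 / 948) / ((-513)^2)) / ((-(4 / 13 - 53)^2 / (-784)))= 231868 / 3251784149325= 0.00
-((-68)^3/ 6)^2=-24716870656/ 9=-2746318961.78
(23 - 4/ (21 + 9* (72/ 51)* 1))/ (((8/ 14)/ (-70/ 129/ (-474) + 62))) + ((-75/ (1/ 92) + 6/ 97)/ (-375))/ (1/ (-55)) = 249909203917577/ 169927791300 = 1470.68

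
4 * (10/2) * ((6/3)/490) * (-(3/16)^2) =-9/3136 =-0.00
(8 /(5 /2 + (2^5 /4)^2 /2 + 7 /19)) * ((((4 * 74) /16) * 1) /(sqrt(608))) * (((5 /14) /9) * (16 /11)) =296 * sqrt(38) /183645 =0.01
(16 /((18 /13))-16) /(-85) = 8 /153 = 0.05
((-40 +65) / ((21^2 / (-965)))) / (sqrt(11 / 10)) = -52.16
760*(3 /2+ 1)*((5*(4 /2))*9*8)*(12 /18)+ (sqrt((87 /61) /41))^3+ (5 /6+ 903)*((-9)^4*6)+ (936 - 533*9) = 87*sqrt(217587) /6255001+ 36488442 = 36488442.01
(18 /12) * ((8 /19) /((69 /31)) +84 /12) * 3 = 28275 /874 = 32.35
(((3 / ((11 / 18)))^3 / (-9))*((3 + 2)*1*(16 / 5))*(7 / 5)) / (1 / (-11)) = 1959552 / 605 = 3238.93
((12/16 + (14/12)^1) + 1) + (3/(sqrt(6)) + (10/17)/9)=sqrt(6)/2 + 1825/612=4.21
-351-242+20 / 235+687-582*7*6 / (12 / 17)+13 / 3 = -4868812 / 141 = -34530.58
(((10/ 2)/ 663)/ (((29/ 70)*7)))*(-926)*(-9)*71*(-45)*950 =-421596225000/ 6409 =-65781904.35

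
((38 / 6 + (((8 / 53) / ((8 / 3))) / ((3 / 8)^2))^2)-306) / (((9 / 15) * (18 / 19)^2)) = -13667057485 / 24573132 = -556.18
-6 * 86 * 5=-2580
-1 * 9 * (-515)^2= -2387025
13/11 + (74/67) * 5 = 4941/737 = 6.70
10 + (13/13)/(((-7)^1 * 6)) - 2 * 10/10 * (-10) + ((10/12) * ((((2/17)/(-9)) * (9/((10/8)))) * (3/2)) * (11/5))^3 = 772736159/25793250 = 29.96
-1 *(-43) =43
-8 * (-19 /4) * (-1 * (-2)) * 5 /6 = 190 /3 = 63.33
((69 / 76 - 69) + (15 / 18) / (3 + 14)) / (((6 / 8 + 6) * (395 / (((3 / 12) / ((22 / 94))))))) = -2479109 / 90942588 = -0.03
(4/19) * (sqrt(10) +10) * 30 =120 * sqrt(10)/19 +1200/19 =83.13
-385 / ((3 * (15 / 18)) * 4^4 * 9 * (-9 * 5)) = 77 / 51840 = 0.00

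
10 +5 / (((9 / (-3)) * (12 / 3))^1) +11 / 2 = 181 / 12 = 15.08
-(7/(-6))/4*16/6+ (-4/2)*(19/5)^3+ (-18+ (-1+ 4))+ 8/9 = -46154/375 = -123.08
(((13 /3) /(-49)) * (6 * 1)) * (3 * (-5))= 7.96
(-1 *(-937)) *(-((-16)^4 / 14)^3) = -32967756647235584 / 343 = -96115908592523.57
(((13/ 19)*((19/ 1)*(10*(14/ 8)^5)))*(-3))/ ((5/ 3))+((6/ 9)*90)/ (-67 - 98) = -21632657/ 5632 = -3841.03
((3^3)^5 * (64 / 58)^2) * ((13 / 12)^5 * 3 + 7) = 168626406447 / 841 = 200507023.12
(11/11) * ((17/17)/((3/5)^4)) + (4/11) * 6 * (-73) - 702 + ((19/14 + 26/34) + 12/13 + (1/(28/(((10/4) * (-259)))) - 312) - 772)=-21586891789/11027016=-1957.64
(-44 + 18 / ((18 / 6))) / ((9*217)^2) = -38 / 3814209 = -0.00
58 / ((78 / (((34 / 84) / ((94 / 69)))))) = 11339 / 51324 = 0.22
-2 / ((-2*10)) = 1 / 10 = 0.10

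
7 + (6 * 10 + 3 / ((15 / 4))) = 339 / 5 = 67.80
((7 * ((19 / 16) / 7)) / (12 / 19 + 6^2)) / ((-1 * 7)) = -361 / 77952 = -0.00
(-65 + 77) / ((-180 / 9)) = -3 / 5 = -0.60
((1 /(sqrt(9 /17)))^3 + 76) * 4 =68 * sqrt(17) /27 + 304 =314.38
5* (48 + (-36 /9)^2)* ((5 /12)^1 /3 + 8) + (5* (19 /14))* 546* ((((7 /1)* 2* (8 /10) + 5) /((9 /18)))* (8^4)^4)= 304099372388705131408 /9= 33788819154300570156.44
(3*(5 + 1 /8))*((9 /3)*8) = 369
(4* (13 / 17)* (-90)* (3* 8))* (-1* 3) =19821.18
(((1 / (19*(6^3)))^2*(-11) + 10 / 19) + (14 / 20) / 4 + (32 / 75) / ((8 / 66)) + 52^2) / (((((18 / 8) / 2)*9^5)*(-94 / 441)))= -55877239790197 / 292149486082800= -0.19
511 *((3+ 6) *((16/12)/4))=1533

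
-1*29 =-29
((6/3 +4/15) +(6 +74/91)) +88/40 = 15397/1365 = 11.28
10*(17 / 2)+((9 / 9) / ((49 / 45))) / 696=966295 / 11368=85.00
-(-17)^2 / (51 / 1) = -17 / 3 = -5.67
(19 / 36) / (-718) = -0.00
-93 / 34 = -2.74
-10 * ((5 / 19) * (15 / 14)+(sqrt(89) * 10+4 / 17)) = -100 * sqrt(89) - 11695 / 2261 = -948.57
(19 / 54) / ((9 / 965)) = 18335 / 486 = 37.73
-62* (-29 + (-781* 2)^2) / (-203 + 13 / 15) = 748360.14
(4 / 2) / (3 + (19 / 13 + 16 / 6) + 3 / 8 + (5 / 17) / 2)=0.26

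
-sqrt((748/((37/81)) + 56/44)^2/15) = -666986*sqrt(15)/6105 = -423.13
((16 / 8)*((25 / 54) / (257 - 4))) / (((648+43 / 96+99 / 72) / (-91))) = -72800 / 142046091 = -0.00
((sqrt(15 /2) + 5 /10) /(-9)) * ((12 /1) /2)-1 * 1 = -sqrt(30) /3-4 /3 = -3.16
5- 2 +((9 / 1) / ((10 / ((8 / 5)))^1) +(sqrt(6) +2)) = sqrt(6) +161 / 25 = 8.89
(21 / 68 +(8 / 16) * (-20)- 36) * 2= -3107 / 34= -91.38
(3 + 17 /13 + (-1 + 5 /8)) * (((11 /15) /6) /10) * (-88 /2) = -2.11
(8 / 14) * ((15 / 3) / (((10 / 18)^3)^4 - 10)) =-1129718145924 / 3953671713859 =-0.29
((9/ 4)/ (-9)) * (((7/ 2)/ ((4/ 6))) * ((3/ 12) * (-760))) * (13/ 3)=8645/ 8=1080.62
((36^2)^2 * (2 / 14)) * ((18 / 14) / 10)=7558272 / 245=30850.09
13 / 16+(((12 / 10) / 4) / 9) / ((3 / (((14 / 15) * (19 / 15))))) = 133753 / 162000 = 0.83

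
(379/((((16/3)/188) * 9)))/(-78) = -17813/936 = -19.03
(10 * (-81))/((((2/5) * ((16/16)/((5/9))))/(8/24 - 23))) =25500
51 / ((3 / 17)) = 289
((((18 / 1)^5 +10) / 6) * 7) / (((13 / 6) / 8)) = 105816368 / 13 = 8139720.62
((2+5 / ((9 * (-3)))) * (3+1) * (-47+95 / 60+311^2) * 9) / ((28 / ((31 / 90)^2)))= 7804039789 / 291600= 26762.83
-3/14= -0.21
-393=-393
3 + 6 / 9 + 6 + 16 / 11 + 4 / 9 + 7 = 1838 / 99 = 18.57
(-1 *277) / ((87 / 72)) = -6648 / 29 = -229.24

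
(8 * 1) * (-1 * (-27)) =216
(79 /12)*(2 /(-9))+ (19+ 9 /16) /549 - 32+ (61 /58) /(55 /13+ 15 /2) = -127384589 /3821040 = -33.34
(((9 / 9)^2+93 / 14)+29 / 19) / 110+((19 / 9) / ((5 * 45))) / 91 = 12857219 / 154053900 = 0.08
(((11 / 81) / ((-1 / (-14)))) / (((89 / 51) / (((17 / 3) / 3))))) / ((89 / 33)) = 489566 / 641601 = 0.76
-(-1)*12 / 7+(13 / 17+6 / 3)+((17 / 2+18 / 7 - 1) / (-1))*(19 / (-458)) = 76253 / 15572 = 4.90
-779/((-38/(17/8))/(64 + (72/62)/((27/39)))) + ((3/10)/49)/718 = 7801014827/2726605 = 2861.07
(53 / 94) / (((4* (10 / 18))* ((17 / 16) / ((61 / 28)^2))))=1774917 / 1566040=1.13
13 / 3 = 4.33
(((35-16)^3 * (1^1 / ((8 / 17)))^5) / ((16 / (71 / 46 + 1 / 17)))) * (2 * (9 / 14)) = 922894438329 / 24117248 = 38266.99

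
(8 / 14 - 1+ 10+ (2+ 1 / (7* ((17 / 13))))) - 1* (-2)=1628 / 119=13.68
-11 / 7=-1.57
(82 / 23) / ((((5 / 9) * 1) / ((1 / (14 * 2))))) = 369 / 1610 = 0.23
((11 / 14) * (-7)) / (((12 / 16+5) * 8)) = -11 / 92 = -0.12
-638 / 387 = -1.65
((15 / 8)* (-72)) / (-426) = 45 / 142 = 0.32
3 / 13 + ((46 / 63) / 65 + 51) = 209836 / 4095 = 51.24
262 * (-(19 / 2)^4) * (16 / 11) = -34144102 / 11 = -3104009.27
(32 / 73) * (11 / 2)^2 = 13.26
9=9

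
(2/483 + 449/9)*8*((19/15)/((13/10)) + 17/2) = 213704020/56511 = 3781.64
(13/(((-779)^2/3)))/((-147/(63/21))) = -39/29735209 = -0.00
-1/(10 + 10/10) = -1/11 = -0.09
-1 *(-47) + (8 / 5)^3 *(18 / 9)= 6899 / 125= 55.19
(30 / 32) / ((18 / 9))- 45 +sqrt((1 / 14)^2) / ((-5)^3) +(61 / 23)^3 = -8815454797 / 340676000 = -25.88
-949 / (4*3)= -949 / 12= -79.08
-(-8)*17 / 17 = 8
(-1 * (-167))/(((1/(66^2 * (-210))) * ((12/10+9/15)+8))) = -109117800/7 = -15588257.14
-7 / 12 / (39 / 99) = -77 / 52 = -1.48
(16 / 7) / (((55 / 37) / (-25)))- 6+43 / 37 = -123303 / 2849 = -43.28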